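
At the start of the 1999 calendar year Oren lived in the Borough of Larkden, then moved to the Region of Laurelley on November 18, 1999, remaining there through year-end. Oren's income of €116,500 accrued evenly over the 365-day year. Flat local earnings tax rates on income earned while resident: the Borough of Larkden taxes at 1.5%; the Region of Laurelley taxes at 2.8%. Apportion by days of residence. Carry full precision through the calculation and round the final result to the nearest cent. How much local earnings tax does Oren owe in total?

€1,930.07

The Borough of Larkden, January 1 – November 17, 1999: 321 days → €116,500 × 1.5% × 321/365 = €1,536.8425
The Region of Laurelley, November 18 – December 31, 1999: 44 days → €116,500 × 2.8% × 44/365 = €393.2274
Total = €1,930.0699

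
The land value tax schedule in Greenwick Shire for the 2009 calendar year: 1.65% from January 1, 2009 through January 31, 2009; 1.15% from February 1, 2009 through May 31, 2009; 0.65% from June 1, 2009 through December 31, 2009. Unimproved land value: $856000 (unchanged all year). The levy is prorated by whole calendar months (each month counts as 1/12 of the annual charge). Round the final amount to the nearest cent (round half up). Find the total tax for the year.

$7704.00

January 1 – January 31, 2009: 1 month at 1.65% → $856000 × 1.65% × 1/12 = $1177.0000
February 1 – May 31, 2009: 4 months at 1.15% → $856000 × 1.15% × 4/12 = $3281.3333
June 1 – December 31, 2009: 7 months at 0.65% → $856000 × 0.65% × 7/12 = $3245.6667
Total = $7704.0000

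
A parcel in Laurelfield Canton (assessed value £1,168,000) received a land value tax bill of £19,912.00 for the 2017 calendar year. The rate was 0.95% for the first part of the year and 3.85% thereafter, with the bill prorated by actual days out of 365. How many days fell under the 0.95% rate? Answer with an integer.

Let d = days at the first rate; then 365 − d days at the second rate.
£1,168,000 × [0.95%·d + 3.85%·(365−d)] / 365 = £19,912.00
Solving gives d = 270, so the new rate took effect on September 28, 2017.

270 days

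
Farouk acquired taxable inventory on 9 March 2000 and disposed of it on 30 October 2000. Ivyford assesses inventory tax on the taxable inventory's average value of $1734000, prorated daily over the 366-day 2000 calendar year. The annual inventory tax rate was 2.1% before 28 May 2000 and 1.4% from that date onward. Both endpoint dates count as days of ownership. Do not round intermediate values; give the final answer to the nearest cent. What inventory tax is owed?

9 March – 27 May 2000: 80 days at 2.1% → $1734000 × 2.1% × 80/366 = $7959.3443
28 May – 30 October 2000: 156 days at 1.4% → $1734000 × 1.4% × 156/366 = $10347.1475
Total = $18306.4918

$18306.49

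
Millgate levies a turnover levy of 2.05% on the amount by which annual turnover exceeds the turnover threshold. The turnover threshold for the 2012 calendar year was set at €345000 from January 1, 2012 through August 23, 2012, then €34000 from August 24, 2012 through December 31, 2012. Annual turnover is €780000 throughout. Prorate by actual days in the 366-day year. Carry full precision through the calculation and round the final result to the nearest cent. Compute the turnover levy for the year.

€11182.02

January 1 – August 23, 2012: 236 days, exemption €345000 → (€780000 − €345000) × 2.05% × 236/366 = €5750.0820
August 24 – December 31, 2012: 130 days, exemption €34000 → (€780000 − €34000) × 2.05% × 130/366 = €5431.9399
Total = €11182.0219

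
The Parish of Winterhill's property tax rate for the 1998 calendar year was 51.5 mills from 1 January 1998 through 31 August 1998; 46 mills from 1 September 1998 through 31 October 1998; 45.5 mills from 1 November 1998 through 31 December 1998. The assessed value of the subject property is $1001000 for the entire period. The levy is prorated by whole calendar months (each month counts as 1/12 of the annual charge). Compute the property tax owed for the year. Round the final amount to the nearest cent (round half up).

$49632.92

1 January – 31 August 1998: 8 months at 51.5 mills → $1001000 × 5.15% × 8/12 = $34367.6667
1 September – 31 October 1998: 2 months at 46 mills → $1001000 × 4.6% × 2/12 = $7674.3333
1 November – 31 December 1998: 2 months at 45.5 mills → $1001000 × 4.55% × 2/12 = $7590.9167
Total = $49632.9167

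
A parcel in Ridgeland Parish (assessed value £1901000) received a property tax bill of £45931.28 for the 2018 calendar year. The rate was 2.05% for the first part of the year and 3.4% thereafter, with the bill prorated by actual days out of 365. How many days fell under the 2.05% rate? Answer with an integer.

Let d = days at the first rate; then 365 − d days at the second rate.
£1901000 × [2.05%·d + 3.4%·(365−d)] / 365 = £45931.28
Solving gives d = 266, so the new rate took effect on 24 Sep 2018.

266 days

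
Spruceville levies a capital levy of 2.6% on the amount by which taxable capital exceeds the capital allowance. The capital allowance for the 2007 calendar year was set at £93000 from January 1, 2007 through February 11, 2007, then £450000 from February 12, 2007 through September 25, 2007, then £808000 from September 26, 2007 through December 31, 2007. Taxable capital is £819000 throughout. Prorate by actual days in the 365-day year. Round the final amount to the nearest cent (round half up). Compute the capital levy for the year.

January 1 – February 11, 2007: 42 days, exemption £93000 → (£819000 − £93000) × 2.6% × 42/365 = £2172.0329
February 12 – September 25, 2007: 226 days, exemption £450000 → (£819000 − £450000) × 2.6% × 226/365 = £5940.3945
September 26 – December 31, 2007: 97 days, exemption £808000 → (£819000 − £808000) × 2.6% × 97/365 = £76.0055
Total = £8188.4329

£8188.43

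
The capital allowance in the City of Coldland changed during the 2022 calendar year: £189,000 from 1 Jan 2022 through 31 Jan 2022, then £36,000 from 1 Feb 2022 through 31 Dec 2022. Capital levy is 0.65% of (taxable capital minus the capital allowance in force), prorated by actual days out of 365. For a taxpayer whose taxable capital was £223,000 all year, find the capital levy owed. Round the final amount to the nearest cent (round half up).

£1,131.04

1 Jan – 31 Jan 2022: 31 days, exemption £189,000 → (£223,000 − £189,000) × 0.65% × 31/365 = £18.7699
1 Feb – 31 Dec 2022: 334 days, exemption £36,000 → (£223,000 − £36,000) × 0.65% × 334/365 = £1,112.2658
Total = £1,131.0356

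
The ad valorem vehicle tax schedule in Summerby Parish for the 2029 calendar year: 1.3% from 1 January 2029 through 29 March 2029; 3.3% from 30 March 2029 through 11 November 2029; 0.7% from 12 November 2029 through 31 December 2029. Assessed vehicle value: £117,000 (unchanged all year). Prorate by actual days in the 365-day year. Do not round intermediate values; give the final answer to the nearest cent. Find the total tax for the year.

£2,880.12

1 January – 29 March 2029: 88 days at 1.3% → £117,000 × 1.3% × 88/365 = £366.7068
30 March – 11 November 2029: 227 days at 3.3% → £117,000 × 3.3% × 227/365 = £2,401.2247
12 November – 31 December 2029: 50 days at 0.7% → £117,000 × 0.7% × 50/365 = £112.1918
Total = £2,880.1233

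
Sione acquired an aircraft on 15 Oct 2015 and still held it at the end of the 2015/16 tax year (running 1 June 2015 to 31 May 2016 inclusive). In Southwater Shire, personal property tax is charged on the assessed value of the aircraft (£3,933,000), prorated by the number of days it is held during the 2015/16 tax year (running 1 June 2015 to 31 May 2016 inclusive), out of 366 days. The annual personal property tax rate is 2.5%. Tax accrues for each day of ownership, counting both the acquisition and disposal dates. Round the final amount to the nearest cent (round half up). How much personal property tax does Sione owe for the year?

Days held (15 Oct 2015 – 31 May 2016): 230 out of 366
Tax = £3,933,000 × 2.5% × 230/366 = £61,788.9344

£61,788.93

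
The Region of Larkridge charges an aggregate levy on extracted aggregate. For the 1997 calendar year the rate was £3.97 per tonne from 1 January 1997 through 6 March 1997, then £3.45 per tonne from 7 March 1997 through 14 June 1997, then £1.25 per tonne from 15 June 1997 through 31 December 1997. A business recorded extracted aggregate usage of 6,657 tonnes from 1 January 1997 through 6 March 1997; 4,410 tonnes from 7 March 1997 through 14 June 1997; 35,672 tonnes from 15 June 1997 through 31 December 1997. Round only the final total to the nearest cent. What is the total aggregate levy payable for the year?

£86,232.79

1 January – 6 March 1997: 6,657 tonnes at £3.97/tonne → £26,428.29
7 March – 14 June 1997: 4,410 tonnes at £3.45/tonne → £15,214.50
15 June – 31 December 1997: 35,672 tonnes at £1.25/tonne → £44,590.00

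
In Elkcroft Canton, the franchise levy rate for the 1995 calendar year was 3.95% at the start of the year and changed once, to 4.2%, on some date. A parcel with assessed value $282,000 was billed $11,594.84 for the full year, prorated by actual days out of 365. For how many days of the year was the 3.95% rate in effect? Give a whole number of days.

Let d = days at the first rate; then 365 − d days at the second rate.
$282,000 × [3.95%·d + 4.2%·(365−d)] / 365 = $11,594.84
Solving gives d = 129, so the new rate took effect on 10 May 1995.

129 days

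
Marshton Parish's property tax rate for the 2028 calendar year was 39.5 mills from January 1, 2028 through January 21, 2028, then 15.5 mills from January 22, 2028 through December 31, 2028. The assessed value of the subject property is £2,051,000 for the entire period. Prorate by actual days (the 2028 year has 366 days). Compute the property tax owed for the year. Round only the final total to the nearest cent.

£34,614.83

January 1 – January 21, 2028: 21 days at 39.5 mills → £2,051,000 × 3.95% × 21/366 = £4,648.3730
January 22 – December 31, 2028: 345 days at 15.5 mills → £2,051,000 × 1.55% × 345/366 = £29,966.4549
Total = £34,614.8279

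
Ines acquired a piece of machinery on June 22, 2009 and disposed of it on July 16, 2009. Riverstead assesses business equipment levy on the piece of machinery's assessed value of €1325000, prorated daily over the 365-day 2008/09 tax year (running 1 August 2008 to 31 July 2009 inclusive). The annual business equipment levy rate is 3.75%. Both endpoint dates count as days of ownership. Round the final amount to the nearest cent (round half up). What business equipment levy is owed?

Days held (June 22 – July 16, 2009): 25 out of 365
Tax = €1325000 × 3.75% × 25/365 = €3403.2534

€3403.25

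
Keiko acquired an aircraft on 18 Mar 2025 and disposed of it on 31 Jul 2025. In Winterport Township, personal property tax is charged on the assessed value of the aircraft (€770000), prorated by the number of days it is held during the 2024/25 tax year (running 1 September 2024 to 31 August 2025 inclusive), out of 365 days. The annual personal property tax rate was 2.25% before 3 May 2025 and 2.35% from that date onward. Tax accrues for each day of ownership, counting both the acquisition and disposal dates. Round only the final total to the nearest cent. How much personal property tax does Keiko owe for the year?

€6645.21

18 Mar – 2 May 2025: 46 days at 2.25% → €770000 × 2.25% × 46/365 = €2183.4247
3 May – 31 Jul 2025: 90 days at 2.35% → €770000 × 2.35% × 90/365 = €4461.7808
Total = €6645.2055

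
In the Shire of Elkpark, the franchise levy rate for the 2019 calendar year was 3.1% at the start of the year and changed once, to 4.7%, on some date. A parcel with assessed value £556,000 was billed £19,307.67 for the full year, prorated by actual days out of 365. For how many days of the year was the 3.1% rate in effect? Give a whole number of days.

Let d = days at the first rate; then 365 − d days at the second rate.
£556,000 × [3.1%·d + 4.7%·(365−d)] / 365 = £19,307.67
Solving gives d = 280, so the new rate took effect on October 8, 2019.

280 days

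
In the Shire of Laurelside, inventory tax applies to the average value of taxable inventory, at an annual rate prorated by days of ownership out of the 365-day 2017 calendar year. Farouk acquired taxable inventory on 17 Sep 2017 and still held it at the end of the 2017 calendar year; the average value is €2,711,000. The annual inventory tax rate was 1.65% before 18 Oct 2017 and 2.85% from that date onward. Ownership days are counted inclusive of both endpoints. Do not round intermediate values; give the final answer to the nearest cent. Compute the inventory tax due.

€19,675.18

17 Sep – 17 Oct 2017: 31 days at 1.65% → €2,711,000 × 1.65% × 31/365 = €3,799.1137
18 Oct – 31 Dec 2017: 75 days at 2.85% → €2,711,000 × 2.85% × 75/365 = €15,876.0616
Total = €19,675.1753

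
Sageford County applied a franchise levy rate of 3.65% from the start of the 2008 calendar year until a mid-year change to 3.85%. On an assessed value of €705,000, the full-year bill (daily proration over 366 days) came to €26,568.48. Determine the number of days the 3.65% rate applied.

Let d = days at the first rate; then 366 − d days at the second rate.
€705,000 × [3.65%·d + 3.85%·(366−d)] / 366 = €26,568.48
Solving gives d = 149, so the new rate took effect on 29 May 2008.

149 days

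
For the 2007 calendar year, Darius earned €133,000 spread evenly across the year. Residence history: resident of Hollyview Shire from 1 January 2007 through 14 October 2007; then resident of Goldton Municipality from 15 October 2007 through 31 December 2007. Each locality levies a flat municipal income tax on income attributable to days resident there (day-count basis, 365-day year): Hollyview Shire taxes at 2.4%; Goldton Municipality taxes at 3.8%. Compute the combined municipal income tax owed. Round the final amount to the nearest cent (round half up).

€3,589.91

Hollyview Shire, 1 January – 14 October 2007: 287 days → €133,000 × 2.4% × 287/365 = €2,509.8740
Goldton Municipality, 15 October – 31 December 2007: 78 days → €133,000 × 3.8% × 78/365 = €1,080.0329
Total = €3,589.9068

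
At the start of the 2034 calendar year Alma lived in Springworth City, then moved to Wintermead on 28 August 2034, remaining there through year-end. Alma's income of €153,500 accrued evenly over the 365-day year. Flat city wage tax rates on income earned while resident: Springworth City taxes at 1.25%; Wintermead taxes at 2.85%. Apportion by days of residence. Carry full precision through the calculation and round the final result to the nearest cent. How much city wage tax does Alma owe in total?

€2,766.57

Springworth City, 1 January – 27 August 2034: 239 days → €153,500 × 1.25% × 239/365 = €1,256.3870
Wintermead, 28 August – 31 December 2034: 126 days → €153,500 × 2.85% × 126/365 = €1,510.1877
Total = €2,766.5747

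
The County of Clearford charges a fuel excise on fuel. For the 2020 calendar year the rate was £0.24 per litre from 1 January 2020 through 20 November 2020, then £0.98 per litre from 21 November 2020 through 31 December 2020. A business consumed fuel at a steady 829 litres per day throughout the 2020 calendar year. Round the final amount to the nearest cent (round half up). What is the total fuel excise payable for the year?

£97971.22

1 January – 20 November 2020: 325 days × 829 litres/day = 269,425 litres at £0.24/litre → £64662.00
21 November – 31 December 2020: 41 days × 829 litres/day = 33,989 litres at £0.98/litre → £33309.22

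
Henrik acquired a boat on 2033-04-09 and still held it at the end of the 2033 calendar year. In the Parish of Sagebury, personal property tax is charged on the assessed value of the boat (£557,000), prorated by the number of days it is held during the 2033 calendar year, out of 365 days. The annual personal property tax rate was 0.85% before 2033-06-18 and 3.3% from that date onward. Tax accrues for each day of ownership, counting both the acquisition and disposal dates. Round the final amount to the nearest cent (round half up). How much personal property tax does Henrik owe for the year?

£10,828.69

2033-04-09 to 2033-06-17: 70 days at 0.85% → £557,000 × 0.85% × 70/365 = £907.9863
2033-06-18 to 2033-12-31: 197 days at 3.3% → £557,000 × 3.3% × 197/365 = £9,920.7041
Total = £10,828.6904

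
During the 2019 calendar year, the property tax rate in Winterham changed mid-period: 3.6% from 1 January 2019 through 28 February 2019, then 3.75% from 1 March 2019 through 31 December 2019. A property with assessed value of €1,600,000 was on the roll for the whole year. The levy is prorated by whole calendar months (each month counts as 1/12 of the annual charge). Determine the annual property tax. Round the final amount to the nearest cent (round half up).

€59,600.00

1 January – 28 February 2019: 2 months at 3.6% → €1,600,000 × 3.6% × 2/12 = €9,600.0000
1 March – 31 December 2019: 10 months at 3.75% → €1,600,000 × 3.75% × 10/12 = €50,000.0000
Total = €59,600.0000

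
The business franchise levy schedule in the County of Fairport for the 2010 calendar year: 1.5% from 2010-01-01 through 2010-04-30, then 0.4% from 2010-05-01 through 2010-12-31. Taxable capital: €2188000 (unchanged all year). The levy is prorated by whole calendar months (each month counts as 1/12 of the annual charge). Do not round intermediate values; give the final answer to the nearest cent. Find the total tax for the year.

€16774.67

2010-01-01 to 2010-04-30: 4 months at 1.5% → €2188000 × 1.5% × 4/12 = €10940.0000
2010-05-01 to 2010-12-31: 8 months at 0.4% → €2188000 × 0.4% × 8/12 = €5834.6667
Total = €16774.6667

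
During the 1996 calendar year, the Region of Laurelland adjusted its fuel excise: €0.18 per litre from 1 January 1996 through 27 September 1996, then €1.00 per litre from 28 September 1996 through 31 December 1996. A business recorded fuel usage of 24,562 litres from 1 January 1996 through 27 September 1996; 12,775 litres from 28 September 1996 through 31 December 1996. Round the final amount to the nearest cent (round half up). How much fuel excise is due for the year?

1 January – 27 September 1996: 24,562 litres at €0.18/litre → €4,421.16
28 September – 31 December 1996: 12,775 litres at €1.00/litre → €12,775.00

€17,196.16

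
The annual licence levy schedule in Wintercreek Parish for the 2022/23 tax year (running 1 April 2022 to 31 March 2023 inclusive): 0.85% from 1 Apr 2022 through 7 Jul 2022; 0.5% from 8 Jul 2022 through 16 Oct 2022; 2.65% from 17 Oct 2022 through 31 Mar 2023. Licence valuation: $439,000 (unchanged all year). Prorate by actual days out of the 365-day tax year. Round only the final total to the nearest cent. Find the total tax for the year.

$6,900.12

1 Apr – 7 Jul 2022: 98 days at 0.85% → $439,000 × 0.85% × 98/365 = $1,001.8822
8 Jul – 16 Oct 2022: 101 days at 0.5% → $439,000 × 0.5% × 101/365 = $607.3836
17 Oct 2022 – 31 Mar 2023: 166 days at 2.65% → $439,000 × 2.65% × 166/365 = $5,290.8521
Total = $6,900.1178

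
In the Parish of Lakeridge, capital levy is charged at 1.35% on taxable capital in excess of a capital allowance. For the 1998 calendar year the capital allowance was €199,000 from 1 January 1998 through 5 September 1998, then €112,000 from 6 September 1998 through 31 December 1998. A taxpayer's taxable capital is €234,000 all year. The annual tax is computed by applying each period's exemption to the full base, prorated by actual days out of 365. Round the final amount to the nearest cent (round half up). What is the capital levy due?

1 January – 5 September 1998: 248 days, exemption €199,000 → (€234,000 − €199,000) × 1.35% × 248/365 = €321.0411
6 September – 31 December 1998: 117 days, exemption €112,000 → (€234,000 − €112,000) × 1.35% × 117/365 = €527.9425
Total = €848.9836

€848.98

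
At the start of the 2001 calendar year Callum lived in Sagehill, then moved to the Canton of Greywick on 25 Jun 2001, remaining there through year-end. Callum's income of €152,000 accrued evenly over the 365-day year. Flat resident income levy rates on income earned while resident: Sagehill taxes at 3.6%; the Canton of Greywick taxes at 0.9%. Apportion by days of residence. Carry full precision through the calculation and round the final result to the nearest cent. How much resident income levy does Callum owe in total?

Sagehill, 1 Jan – 24 Jun 2001: 175 days → €152,000 × 3.6% × 175/365 = €2,623.5616
The Canton of Greywick, 25 Jun – 31 Dec 2001: 190 days → €152,000 × 0.9% × 190/365 = €712.1096
Total = €3,335.6712

€3,335.67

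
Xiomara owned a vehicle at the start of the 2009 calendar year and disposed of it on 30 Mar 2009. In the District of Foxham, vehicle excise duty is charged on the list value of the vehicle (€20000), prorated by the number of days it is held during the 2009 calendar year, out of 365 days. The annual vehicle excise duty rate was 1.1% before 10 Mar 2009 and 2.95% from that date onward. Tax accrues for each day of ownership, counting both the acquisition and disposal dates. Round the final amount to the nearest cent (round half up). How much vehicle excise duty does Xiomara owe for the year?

€74.93

1 Jan – 9 Mar 2009: 68 days at 1.1% → €20000 × 1.1% × 68/365 = €40.9863
10 Mar – 30 Mar 2009: 21 days at 2.95% → €20000 × 2.95% × 21/365 = €33.9452
Total = €74.9315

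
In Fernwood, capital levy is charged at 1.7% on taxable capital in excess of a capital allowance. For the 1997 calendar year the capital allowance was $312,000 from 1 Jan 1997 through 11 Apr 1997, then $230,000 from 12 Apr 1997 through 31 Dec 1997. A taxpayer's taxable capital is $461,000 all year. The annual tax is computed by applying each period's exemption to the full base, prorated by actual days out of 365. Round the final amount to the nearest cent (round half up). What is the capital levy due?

1 Jan – 11 Apr 1997: 101 days, exemption $312,000 → ($461,000 − $312,000) × 1.7% × 101/365 = $700.9123
12 Apr – 31 Dec 1997: 264 days, exemption $230,000 → ($461,000 − $230,000) × 1.7% × 264/365 = $2,840.3507
Total = $3,541.2630

$3,541.26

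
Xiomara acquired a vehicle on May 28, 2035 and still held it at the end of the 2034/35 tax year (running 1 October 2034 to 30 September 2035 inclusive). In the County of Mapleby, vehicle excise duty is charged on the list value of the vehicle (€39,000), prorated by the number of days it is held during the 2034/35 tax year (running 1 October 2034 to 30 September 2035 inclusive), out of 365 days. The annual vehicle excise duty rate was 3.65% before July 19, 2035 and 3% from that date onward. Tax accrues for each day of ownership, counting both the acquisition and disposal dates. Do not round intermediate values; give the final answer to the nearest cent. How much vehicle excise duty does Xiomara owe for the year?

€440.01

May 28 – July 18, 2035: 52 days at 3.65% → €39,000 × 3.65% × 52/365 = €202.8000
July 19 – September 30, 2035: 74 days at 3% → €39,000 × 3% × 74/365 = €237.2055
Total = €440.0055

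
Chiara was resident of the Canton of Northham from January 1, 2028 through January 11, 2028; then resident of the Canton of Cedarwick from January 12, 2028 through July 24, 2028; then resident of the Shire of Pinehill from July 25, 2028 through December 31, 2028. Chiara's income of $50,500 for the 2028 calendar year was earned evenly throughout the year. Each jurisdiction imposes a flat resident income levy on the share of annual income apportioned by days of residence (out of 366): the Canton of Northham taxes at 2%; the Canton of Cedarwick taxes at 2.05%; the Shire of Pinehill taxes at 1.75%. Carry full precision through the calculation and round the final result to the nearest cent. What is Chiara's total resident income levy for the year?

The Canton of Northham, January 1 – January 11, 2028: 11 days → $50,500 × 2% × 11/366 = $30.3552
The Canton of Cedarwick, January 12 – July 24, 2028: 195 days → $50,500 × 2.05% × 195/366 = $551.5676
The Shire of Pinehill, July 25 – December 31, 2028: 160 days → $50,500 × 1.75% × 160/366 = $386.3388
Total = $968.2616

$968.26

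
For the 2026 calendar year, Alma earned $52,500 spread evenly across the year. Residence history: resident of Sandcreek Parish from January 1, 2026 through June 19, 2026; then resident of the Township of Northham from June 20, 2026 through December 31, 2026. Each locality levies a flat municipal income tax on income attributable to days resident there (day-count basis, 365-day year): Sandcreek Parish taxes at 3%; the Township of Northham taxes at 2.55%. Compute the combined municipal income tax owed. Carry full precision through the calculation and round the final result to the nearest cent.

$1,448.78

Sandcreek Parish, January 1 – June 19, 2026: 170 days → $52,500 × 3% × 170/365 = $733.5616
The Township of Northham, June 20 – December 31, 2026: 195 days → $52,500 × 2.55% × 195/365 = $715.2226
Total = $1,448.7842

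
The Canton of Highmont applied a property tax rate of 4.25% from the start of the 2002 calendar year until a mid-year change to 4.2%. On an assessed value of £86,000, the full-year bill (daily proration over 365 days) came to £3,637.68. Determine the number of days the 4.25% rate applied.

218 days

Let d = days at the first rate; then 365 − d days at the second rate.
£86,000 × [4.25%·d + 4.2%·(365−d)] / 365 = £3,637.68
Solving gives d = 218, so the new rate took effect on 7 August 2002.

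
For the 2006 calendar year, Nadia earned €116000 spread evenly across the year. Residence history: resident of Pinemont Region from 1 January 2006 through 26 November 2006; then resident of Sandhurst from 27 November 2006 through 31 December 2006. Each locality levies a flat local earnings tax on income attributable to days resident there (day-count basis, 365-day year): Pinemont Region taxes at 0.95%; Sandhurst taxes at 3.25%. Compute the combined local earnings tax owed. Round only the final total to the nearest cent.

Pinemont Region, 1 January – 26 November 2006: 330 days → €116000 × 0.95% × 330/365 = €996.3288
Sandhurst, 27 November – 31 December 2006: 35 days → €116000 × 3.25% × 35/365 = €361.5068
Total = €1357.8356

€1357.84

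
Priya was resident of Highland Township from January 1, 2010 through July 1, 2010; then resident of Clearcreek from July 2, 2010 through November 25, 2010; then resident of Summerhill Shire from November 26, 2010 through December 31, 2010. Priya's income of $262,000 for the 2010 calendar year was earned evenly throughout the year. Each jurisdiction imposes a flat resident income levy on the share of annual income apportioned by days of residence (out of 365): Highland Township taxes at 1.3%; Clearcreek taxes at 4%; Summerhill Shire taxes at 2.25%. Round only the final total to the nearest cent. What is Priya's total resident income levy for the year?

Highland Township, January 1 – July 1, 2010: 182 days → $262,000 × 1.3% × 182/365 = $1,698.3342
Clearcreek, July 2 – November 25, 2010: 147 days → $262,000 × 4% × 147/365 = $4,220.7123
Summerhill Shire, November 26 – December 31, 2010: 36 days → $262,000 × 2.25% × 36/365 = $581.4247
Total = $6,500.4712

$6,500.47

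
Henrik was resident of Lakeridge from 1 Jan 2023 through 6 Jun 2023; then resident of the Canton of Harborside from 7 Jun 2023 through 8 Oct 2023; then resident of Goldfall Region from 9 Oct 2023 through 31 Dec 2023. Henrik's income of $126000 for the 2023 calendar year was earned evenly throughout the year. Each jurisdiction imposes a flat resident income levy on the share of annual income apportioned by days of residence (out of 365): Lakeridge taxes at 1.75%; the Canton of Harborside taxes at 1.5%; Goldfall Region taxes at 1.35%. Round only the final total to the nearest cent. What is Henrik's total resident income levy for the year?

$1982.00

Lakeridge, 1 Jan – 6 Jun 2023: 157 days → $126000 × 1.75% × 157/365 = $948.4521
The Canton of Harborside, 7 Jun – 8 Oct 2023: 124 days → $126000 × 1.5% × 124/365 = $642.0822
Goldfall Region, 9 Oct – 31 Dec 2023: 84 days → $126000 × 1.35% × 84/365 = $391.4630
Total = $1981.9973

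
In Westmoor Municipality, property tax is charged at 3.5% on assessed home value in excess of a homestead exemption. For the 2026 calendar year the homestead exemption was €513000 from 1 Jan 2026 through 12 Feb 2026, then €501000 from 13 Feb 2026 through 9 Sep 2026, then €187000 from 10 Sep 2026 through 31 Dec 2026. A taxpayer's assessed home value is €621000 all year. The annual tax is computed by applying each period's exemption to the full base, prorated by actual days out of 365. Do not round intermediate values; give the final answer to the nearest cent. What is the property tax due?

€7552.90

1 Jan – 12 Feb 2026: 43 days, exemption €513000 → (€621000 − €513000) × 3.5% × 43/365 = €445.3151
13 Feb – 9 Sep 2026: 209 days, exemption €501000 → (€621000 − €501000) × 3.5% × 209/365 = €2404.9315
10 Sep – 31 Dec 2026: 113 days, exemption €187000 → (€621000 − €187000) × 3.5% × 113/365 = €4702.6575
Total = €7552.9041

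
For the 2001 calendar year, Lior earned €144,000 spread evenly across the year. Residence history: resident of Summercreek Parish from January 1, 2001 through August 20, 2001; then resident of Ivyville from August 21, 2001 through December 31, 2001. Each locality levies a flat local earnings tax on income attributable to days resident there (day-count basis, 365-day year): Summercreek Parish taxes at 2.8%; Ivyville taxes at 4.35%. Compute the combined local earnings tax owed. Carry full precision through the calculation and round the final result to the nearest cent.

Summercreek Parish, January 1 – August 20, 2001: 232 days → €144,000 × 2.8% × 232/365 = €2,562.8055
Ivyville, August 21 – December 31, 2001: 133 days → €144,000 × 4.35% × 133/365 = €2,282.4986
Total = €4,845.3041

€4,845.30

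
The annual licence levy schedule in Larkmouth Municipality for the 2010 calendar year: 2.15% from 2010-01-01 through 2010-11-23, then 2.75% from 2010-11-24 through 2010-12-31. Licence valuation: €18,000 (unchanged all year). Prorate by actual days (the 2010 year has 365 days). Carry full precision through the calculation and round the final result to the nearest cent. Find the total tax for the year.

€398.24

2010-01-01 to 2010-11-23: 327 days at 2.15% → €18,000 × 2.15% × 327/365 = €346.7096
2010-11-24 to 2010-12-31: 38 days at 2.75% → €18,000 × 2.75% × 38/365 = €51.5342
Total = €398.2438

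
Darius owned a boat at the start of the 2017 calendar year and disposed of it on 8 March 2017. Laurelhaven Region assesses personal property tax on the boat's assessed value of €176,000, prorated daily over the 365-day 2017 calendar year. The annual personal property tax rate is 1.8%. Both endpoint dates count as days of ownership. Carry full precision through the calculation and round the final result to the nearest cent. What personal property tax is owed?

Days held (1 January – 8 March 2017): 67 out of 365
Tax = €176,000 × 1.8% × 67/365 = €581.5233

€581.52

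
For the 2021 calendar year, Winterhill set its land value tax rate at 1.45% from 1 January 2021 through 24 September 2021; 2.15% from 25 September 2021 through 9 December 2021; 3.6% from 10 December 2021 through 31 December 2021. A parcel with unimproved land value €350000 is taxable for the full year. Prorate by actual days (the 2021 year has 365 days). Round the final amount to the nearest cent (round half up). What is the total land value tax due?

1 January – 24 September 2021: 267 days at 1.45% → €350000 × 1.45% × 267/365 = €3712.3973
25 September – 9 December 2021: 76 days at 2.15% → €350000 × 2.15% × 76/365 = €1566.8493
10 December – 31 December 2021: 22 days at 3.6% → €350000 × 3.6% × 22/365 = €759.4521
Total = €6038.6986

€6038.70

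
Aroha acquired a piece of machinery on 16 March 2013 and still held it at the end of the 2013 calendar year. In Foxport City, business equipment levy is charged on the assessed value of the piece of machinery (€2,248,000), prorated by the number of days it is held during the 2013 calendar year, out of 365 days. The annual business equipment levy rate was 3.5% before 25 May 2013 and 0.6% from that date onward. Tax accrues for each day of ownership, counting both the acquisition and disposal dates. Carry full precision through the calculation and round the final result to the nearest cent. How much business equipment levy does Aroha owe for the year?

16 March – 24 May 2013: 70 days at 3.5% → €2,248,000 × 3.5% × 70/365 = €15,089.3151
25 May – 31 December 2013: 221 days at 0.6% → €2,248,000 × 0.6% × 221/365 = €8,166.7068
Total = €23,256.0219

€23,256.02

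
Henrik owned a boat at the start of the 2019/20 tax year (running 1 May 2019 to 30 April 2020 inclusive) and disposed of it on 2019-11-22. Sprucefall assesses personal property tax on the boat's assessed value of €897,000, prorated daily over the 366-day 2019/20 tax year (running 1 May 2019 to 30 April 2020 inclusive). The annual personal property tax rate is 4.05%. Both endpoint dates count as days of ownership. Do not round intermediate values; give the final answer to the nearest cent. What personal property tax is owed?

€20,447.19

Days held (2019-05-01 to 2019-11-22): 206 out of 366
Tax = €897,000 × 4.05% × 206/366 = €20,447.1885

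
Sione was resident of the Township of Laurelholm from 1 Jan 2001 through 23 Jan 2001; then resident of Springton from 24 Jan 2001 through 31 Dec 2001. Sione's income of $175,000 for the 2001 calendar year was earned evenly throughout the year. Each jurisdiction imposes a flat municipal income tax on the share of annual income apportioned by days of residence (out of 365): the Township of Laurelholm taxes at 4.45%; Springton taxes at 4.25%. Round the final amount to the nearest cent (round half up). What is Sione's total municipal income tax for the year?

$7,459.55

The Township of Laurelholm, 1 Jan – 23 Jan 2001: 23 days → $175,000 × 4.45% × 23/365 = $490.7192
Springton, 24 Jan – 31 Dec 2001: 342 days → $175,000 × 4.25% × 342/365 = $6,968.8356
Total = $7,459.5548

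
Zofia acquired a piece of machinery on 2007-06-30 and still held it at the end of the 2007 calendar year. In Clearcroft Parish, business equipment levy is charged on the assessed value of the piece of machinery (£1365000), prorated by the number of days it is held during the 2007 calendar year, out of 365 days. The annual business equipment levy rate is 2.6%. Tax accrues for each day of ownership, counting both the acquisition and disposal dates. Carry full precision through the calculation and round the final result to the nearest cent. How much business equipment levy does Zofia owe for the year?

Days held (2007-06-30 to 2007-12-31): 185 out of 365
Tax = £1365000 × 2.6% × 185/365 = £17988.0822

£17988.08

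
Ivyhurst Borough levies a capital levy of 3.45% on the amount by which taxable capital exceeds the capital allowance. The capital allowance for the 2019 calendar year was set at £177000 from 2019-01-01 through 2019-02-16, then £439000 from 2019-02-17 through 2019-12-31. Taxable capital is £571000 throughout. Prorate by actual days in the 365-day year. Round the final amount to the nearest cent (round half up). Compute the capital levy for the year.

£5717.93

2019-01-01 to 2019-02-16: 47 days, exemption £177000 → (£571000 − £177000) × 3.45% × 47/365 = £1750.3315
2019-02-17 to 2019-12-31: 318 days, exemption £439000 → (£571000 − £439000) × 3.45% × 318/365 = £3967.5945
Total = £5717.9260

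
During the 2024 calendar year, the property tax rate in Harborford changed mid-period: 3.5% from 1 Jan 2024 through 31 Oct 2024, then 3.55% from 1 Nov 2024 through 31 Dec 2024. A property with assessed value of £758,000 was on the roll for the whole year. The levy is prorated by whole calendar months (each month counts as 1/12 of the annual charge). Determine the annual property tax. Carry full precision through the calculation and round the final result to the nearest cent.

£26,593.17

1 Jan – 31 Oct 2024: 10 months at 3.5% → £758,000 × 3.5% × 10/12 = £22,108.3333
1 Nov – 31 Dec 2024: 2 months at 3.55% → £758,000 × 3.55% × 2/12 = £4,484.8333
Total = £26,593.1667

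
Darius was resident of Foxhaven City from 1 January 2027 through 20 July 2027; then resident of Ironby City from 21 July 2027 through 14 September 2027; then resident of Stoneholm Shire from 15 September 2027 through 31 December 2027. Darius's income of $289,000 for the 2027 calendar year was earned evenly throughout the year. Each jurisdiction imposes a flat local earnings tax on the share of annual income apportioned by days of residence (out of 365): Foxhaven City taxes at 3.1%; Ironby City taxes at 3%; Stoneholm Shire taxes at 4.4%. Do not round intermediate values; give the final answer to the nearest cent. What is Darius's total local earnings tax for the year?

$10,026.32

Foxhaven City, 1 January – 20 July 2027: 201 days → $289,000 × 3.1% × 201/365 = $4,933.5863
Ironby City, 21 July – 14 September 2027: 56 days → $289,000 × 3% × 56/365 = $1,330.1918
Stoneholm Shire, 15 September – 31 December 2027: 108 days → $289,000 × 4.4% × 108/365 = $3,762.5425
Total = $10,026.3205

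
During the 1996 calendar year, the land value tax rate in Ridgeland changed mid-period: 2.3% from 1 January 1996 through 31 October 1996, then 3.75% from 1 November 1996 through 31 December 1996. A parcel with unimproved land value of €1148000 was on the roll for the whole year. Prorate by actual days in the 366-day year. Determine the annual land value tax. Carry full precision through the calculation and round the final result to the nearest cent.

€29178.33

1 January – 31 October 1996: 305 days at 2.3% → €1148000 × 2.3% × 305/366 = €22003.3333
1 November – 31 December 1996: 61 days at 3.75% → €1148000 × 3.75% × 61/366 = €7175.0000
Total = €29178.3333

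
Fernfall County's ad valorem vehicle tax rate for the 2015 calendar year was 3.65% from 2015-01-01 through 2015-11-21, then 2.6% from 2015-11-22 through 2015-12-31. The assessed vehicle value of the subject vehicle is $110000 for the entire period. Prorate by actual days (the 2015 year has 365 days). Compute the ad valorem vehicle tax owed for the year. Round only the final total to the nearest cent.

$3888.42

2015-01-01 to 2015-11-21: 325 days at 3.65% → $110000 × 3.65% × 325/365 = $3575.0000
2015-11-22 to 2015-12-31: 40 days at 2.6% → $110000 × 2.6% × 40/365 = $313.4247
Total = $3888.4247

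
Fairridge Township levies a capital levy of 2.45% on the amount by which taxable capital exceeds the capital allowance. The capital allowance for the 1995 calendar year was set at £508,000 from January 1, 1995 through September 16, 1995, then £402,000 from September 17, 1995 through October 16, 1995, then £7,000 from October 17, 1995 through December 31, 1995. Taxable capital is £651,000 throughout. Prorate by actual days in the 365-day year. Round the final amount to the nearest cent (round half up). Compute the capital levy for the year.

January 1 – September 16, 1995: 259 days, exemption £508,000 → (£651,000 − £508,000) × 2.45% × 259/365 = £2,486.0452
September 17 – October 16, 1995: 30 days, exemption £402,000 → (£651,000 − £402,000) × 2.45% × 30/365 = £501.4110
October 17 – December 31, 1995: 76 days, exemption £7,000 → (£651,000 − £7,000) × 2.45% × 76/365 = £3,285.2822
Total = £6,272.7384

£6,272.74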